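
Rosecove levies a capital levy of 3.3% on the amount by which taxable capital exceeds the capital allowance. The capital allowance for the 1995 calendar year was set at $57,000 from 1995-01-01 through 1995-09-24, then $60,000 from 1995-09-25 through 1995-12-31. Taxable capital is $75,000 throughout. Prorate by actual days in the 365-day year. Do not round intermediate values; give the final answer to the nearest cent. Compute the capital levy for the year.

$567.42

1995-01-01 to 1995-09-24: 267 days, exemption $57,000 → ($75,000 − $57,000) × 3.3% × 267/365 = $434.5151
1995-09-25 to 1995-12-31: 98 days, exemption $60,000 → ($75,000 − $60,000) × 3.3% × 98/365 = $132.9041
Total = $567.4192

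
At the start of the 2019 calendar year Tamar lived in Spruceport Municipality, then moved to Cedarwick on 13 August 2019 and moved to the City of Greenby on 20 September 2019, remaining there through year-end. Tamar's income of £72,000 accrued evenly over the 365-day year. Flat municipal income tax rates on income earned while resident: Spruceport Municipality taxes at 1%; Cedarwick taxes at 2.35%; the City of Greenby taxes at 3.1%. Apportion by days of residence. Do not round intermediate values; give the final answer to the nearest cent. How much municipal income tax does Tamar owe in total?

£1,247.87

Spruceport Municipality, 1 January – 12 August 2019: 224 days → £72,000 × 1% × 224/365 = £441.8630
Cedarwick, 13 August – 19 September 2019: 38 days → £72,000 × 2.35% × 38/365 = £176.1534
The City of Greenby, 20 September – 31 December 2019: 103 days → £72,000 × 3.1% × 103/365 = £629.8521
Total = £1,247.8685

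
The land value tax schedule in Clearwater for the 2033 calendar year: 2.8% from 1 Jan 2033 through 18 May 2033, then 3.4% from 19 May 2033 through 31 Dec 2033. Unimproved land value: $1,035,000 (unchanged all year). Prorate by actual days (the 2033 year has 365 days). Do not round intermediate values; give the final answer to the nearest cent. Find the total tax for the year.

$32,842.11

1 Jan – 18 May 2033: 138 days at 2.8% → $1,035,000 × 2.8% × 138/365 = $10,956.8219
19 May – 31 Dec 2033: 227 days at 3.4% → $1,035,000 × 3.4% × 227/365 = $21,885.2877
Total = $32,842.1096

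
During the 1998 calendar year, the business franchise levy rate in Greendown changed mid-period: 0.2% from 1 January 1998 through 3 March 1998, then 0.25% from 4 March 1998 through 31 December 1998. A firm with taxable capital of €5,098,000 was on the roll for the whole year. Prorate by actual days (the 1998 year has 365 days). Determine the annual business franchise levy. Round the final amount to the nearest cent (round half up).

1 January – 3 March 1998: 62 days at 0.2% → €5,098,000 × 0.2% × 62/365 = €1,731.9233
4 March – 31 December 1998: 303 days at 0.25% → €5,098,000 × 0.25% × 303/365 = €10,580.0959
Total = €12,312.0192

€12,312.02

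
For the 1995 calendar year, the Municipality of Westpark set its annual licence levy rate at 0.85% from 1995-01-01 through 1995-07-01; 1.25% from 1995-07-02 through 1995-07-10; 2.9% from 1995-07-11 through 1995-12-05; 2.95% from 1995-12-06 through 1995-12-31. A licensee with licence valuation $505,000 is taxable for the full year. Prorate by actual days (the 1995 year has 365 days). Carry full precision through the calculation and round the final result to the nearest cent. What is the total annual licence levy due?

1995-01-01 to 1995-07-01: 182 days at 0.85% → $505,000 × 0.85% × 182/365 = $2,140.3699
1995-07-02 to 1995-07-10: 9 days at 1.25% → $505,000 × 1.25% × 9/365 = $155.6507
1995-07-11 to 1995-12-05: 148 days at 2.9% → $505,000 × 2.9% × 148/365 = $5,938.2466
1995-12-06 to 1995-12-31: 26 days at 2.95% → $505,000 × 2.95% × 26/365 = $1,061.1918
Total = $9,295.4589

$9,295.46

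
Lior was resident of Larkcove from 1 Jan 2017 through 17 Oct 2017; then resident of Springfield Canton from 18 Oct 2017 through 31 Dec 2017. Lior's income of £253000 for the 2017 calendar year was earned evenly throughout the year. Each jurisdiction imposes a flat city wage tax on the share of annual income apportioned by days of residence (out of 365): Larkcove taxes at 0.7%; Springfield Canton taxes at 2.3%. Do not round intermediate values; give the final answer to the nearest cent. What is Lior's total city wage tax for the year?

£2602.78

Larkcove, 1 Jan – 17 Oct 2017: 290 days → £253000 × 0.7% × 290/365 = £1407.0959
Springfield Canton, 18 Oct – 31 Dec 2017: 75 days → £253000 × 2.3% × 75/365 = £1195.6849
Total = £2602.7808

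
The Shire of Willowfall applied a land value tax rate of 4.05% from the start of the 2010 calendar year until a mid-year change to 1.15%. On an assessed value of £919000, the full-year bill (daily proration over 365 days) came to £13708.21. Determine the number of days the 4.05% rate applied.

Let d = days at the first rate; then 365 − d days at the second rate.
£919000 × [4.05%·d + 1.15%·(365−d)] / 365 = £13708.21
Solving gives d = 43, so the new rate took effect on 13 Feb 2010.

43 days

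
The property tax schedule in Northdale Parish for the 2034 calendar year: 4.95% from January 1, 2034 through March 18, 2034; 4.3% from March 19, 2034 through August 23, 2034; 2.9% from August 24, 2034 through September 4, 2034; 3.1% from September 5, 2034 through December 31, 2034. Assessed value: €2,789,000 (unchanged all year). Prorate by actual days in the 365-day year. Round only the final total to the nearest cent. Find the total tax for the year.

January 1 – March 18, 2034: 77 days at 4.95% → €2,789,000 × 4.95% × 77/365 = €29,124.0370
March 19 – August 23, 2034: 158 days at 4.3% → €2,789,000 × 4.3% × 158/365 = €51,913.6055
August 24 – September 4, 2034: 12 days at 2.9% → €2,789,000 × 2.9% × 12/365 = €2,659.1014
September 5 – December 31, 2034: 118 days at 3.1% → €2,789,000 × 3.1% × 118/365 = €27,951.1288
Total = €111,647.8726

€111,647.87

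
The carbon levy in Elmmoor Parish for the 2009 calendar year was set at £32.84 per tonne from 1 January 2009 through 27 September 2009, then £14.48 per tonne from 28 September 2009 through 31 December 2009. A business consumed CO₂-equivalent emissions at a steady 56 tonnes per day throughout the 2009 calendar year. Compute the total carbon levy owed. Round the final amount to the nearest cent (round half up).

£573,574.40

1 January – 27 September 2009: 270 days × 56 tonnes/day = 15,120 tonnes at £32.84/tonne → £496,540.80
28 September – 31 December 2009: 95 days × 56 tonnes/day = 5,320 tonnes at £14.48/tonne → £77,033.60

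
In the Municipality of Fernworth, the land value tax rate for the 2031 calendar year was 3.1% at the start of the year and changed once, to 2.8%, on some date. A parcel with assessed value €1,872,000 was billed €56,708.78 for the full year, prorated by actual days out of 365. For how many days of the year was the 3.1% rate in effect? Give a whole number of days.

Let d = days at the first rate; then 365 − d days at the second rate.
€1,872,000 × [3.1%·d + 2.8%·(365−d)] / 365 = €56,708.78
Solving gives d = 279, so the new rate took effect on October 7, 2031.

279 days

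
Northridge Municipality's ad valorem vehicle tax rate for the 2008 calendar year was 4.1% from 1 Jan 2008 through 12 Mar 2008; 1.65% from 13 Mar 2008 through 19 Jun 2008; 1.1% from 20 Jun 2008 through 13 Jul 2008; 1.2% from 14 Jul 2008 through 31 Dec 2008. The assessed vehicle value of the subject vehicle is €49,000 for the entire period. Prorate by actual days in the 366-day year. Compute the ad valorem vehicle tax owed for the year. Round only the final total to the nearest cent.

1 Jan – 12 Mar 2008: 72 days at 4.1% → €49,000 × 4.1% × 72/366 = €395.2131
13 Mar – 19 Jun 2008: 99 days at 1.65% → €49,000 × 1.65% × 99/366 = €218.6926
20 Jun – 13 Jul 2008: 24 days at 1.1% → €49,000 × 1.1% × 24/366 = €35.3443
14 Jul – 31 Dec 2008: 171 days at 1.2% → €49,000 × 1.2% × 171/366 = €274.7213
Total = €923.9713

€923.97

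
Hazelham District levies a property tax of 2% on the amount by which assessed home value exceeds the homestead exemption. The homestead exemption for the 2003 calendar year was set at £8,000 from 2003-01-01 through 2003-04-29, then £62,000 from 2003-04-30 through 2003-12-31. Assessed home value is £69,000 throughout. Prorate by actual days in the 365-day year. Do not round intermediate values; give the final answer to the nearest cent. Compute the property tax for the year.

£492.11

2003-01-01 to 2003-04-29: 119 days, exemption £8,000 → (£69,000 − £8,000) × 2% × 119/365 = £397.7534
2003-04-30 to 2003-12-31: 246 days, exemption £62,000 → (£69,000 − £62,000) × 2% × 246/365 = £94.3562
Total = £492.1096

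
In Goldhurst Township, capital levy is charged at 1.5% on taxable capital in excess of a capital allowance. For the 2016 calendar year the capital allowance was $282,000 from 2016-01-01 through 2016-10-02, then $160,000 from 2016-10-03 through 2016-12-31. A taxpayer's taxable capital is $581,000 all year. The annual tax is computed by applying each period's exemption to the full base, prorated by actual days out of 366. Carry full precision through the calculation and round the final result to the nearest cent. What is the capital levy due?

2016-01-01 to 2016-10-02: 276 days, exemption $282,000 → ($581,000 − $282,000) × 1.5% × 276/366 = $3,382.1311
2016-10-03 to 2016-12-31: 90 days, exemption $160,000 → ($581,000 − $160,000) × 1.5% × 90/366 = $1,552.8689
Total = $4,935.0000

$4,935.00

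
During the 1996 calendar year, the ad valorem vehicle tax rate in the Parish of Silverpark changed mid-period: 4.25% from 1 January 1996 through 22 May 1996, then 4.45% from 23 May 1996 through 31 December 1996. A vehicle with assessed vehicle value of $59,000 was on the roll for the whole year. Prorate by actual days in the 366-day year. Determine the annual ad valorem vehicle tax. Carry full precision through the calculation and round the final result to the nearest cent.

$2,579.40

1 January – 22 May 1996: 143 days at 4.25% → $59,000 × 4.25% × 143/366 = $979.7063
23 May – 31 December 1996: 223 days at 4.45% → $59,000 × 4.45% × 223/366 = $1,599.6899
Total = $2,579.3962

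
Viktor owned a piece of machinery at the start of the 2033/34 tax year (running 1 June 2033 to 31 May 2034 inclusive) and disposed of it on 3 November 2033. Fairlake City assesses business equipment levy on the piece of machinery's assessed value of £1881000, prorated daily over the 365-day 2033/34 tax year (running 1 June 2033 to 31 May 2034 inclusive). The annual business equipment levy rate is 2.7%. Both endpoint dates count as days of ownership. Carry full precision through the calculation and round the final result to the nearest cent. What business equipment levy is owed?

£21706.22

Days held (1 June – 3 November 2033): 156 out of 365
Tax = £1881000 × 2.7% × 156/365 = £21706.2247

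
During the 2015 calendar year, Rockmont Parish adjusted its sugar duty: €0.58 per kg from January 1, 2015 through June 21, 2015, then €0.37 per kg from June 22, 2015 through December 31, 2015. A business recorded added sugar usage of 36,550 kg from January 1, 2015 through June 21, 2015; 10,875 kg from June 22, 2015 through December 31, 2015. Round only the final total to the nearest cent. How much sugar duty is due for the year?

€25,222.75

January 1 – June 21, 2015: 36,550 kg at €0.58/kg → €21,199.00
June 22 – December 31, 2015: 10,875 kg at €0.37/kg → €4,023.75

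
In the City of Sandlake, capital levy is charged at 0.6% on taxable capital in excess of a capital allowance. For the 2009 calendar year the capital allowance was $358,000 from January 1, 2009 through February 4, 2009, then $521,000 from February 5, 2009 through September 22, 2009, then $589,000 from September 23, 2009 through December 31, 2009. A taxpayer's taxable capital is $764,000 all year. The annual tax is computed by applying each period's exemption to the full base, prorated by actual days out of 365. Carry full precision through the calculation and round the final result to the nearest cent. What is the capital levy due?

January 1 – February 4, 2009: 35 days, exemption $358,000 → ($764,000 − $358,000) × 0.6% × 35/365 = $233.5890
February 5 – September 22, 2009: 230 days, exemption $521,000 → ($764,000 − $521,000) × 0.6% × 230/365 = $918.7397
September 23 – December 31, 2009: 100 days, exemption $589,000 → ($764,000 − $589,000) × 0.6% × 100/365 = $287.6712
Total = $1,440.0000

$1,440.00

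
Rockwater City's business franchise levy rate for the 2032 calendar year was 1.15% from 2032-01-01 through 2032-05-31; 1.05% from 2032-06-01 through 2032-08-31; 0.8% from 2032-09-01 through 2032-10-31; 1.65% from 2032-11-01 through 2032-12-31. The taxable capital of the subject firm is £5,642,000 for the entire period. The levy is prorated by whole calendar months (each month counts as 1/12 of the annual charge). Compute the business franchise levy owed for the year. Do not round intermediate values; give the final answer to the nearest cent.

2032-01-01 to 2032-05-31: 5 months at 1.15% → £5,642,000 × 1.15% × 5/12 = £27,034.5833
2032-06-01 to 2032-08-31: 3 months at 1.05% → £5,642,000 × 1.05% × 3/12 = £14,810.2500
2032-09-01 to 2032-10-31: 2 months at 0.8% → £5,642,000 × 0.8% × 2/12 = £7,522.6667
2032-11-01 to 2032-12-31: 2 months at 1.65% → £5,642,000 × 1.65% × 2/12 = £15,515.5000
Total = £64,883.0000

£64,883.00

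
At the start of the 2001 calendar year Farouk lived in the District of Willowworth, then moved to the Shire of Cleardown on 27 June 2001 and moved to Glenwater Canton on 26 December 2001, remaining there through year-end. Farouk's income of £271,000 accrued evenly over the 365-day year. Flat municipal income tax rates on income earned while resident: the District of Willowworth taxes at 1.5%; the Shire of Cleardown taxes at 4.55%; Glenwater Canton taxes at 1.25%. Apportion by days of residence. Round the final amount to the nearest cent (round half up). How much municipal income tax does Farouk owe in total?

£8,175.29

The District of Willowworth, 1 January – 26 June 2001: 177 days → £271,000 × 1.5% × 177/365 = £1,971.2466
The Shire of Cleardown, 27 June – 25 December 2001: 182 days → £271,000 × 4.55% × 182/365 = £6,148.3589
Glenwater Canton, 26 December – 31 December 2001: 6 days → £271,000 × 1.25% × 6/365 = £55.6849
Total = £8,175.2904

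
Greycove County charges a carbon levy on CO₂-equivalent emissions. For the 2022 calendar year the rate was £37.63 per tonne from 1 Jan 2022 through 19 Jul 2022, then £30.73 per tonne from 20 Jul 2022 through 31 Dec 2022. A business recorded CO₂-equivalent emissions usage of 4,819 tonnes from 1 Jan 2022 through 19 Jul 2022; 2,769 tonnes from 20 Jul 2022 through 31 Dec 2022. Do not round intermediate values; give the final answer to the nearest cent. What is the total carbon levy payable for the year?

£266,430.34

1 Jan – 19 Jul 2022: 4,819 tonnes at £37.63/tonne → £181,338.97
20 Jul – 31 Dec 2022: 2,769 tonnes at £30.73/tonne → £85,091.37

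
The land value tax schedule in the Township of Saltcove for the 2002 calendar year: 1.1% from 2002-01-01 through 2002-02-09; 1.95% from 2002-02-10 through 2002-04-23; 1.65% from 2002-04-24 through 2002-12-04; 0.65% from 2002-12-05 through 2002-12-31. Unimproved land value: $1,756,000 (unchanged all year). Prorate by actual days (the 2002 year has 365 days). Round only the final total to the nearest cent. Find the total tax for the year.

$27,670.23

2002-01-01 to 2002-02-09: 40 days at 1.1% → $1,756,000 × 1.1% × 40/365 = $2,116.8219
2002-02-10 to 2002-04-23: 73 days at 1.95% → $1,756,000 × 1.95% × 73/365 = $6,848.4000
2002-04-24 to 2002-12-04: 225 days at 1.65% → $1,756,000 × 1.65% × 225/365 = $17,860.6849
2002-12-05 to 2002-12-31: 27 days at 0.65% → $1,756,000 × 0.65% × 27/365 = $844.3233
Total = $27,670.2301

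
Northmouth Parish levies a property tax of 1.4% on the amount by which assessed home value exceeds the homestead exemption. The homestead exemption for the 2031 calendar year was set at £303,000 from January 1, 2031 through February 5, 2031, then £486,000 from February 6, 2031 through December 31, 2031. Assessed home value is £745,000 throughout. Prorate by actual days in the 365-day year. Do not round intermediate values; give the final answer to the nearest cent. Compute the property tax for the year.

£3,878.69

January 1 – February 5, 2031: 36 days, exemption £303,000 → (£745,000 − £303,000) × 1.4% × 36/365 = £610.3233
February 6 – December 31, 2031: 329 days, exemption £486,000 → (£745,000 − £486,000) × 1.4% × 329/365 = £3,268.3671
Total = £3,878.6904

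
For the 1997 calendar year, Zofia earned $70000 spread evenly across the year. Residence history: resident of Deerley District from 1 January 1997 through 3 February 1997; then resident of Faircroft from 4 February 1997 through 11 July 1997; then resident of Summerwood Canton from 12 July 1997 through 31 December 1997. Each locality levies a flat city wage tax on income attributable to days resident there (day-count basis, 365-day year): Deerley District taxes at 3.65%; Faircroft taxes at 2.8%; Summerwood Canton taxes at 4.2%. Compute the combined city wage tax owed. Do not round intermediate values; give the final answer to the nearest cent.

Deerley District, 1 January – 3 February 1997: 34 days → $70000 × 3.65% × 34/365 = $238.0000
Faircroft, 4 February – 11 July 1997: 158 days → $70000 × 2.8% × 158/365 = $848.4384
Summerwood Canton, 12 July – 31 December 1997: 173 days → $70000 × 4.2% × 173/365 = $1393.4795
Total = $2479.9178

$2479.92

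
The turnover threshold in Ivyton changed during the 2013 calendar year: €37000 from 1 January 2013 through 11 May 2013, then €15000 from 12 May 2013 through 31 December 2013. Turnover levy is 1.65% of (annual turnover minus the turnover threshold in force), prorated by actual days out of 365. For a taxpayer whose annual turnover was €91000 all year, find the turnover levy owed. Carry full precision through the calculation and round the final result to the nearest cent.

€1123.72

1 January – 11 May 2013: 131 days, exemption €37000 → (€91000 − €37000) × 1.65% × 131/365 = €319.7836
12 May – 31 December 2013: 234 days, exemption €15000 → (€91000 − €15000) × 1.65% × 234/365 = €803.9342
Total = €1123.7178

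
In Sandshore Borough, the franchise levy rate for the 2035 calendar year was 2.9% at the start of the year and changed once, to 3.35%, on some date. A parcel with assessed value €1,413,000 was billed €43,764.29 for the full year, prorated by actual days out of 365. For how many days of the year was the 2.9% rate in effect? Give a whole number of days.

Let d = days at the first rate; then 365 − d days at the second rate.
€1,413,000 × [2.9%·d + 3.35%·(365−d)] / 365 = €43,764.29
Solving gives d = 205, so the new rate took effect on 25 Jul 2035.

205 days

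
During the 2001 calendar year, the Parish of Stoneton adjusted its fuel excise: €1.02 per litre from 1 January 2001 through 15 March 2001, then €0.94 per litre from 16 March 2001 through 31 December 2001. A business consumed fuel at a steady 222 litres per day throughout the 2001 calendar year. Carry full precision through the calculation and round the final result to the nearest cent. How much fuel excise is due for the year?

€77,482.44

1 January – 15 March 2001: 74 days × 222 litres/day = 16,428 litres at €1.02/litre → €16,756.56
16 March – 31 December 2001: 291 days × 222 litres/day = 64,602 litres at €0.94/litre → €60,725.88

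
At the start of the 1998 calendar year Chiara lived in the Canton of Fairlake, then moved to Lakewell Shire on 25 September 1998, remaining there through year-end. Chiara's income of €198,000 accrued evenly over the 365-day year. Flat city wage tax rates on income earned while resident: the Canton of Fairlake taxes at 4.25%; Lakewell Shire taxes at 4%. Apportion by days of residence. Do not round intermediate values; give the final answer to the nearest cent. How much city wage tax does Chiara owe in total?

The Canton of Fairlake, 1 January – 24 September 1998: 267 days → €198,000 × 4.25% × 267/365 = €6,155.6301
Lakewell Shire, 25 September – 31 December 1998: 98 days → €198,000 × 4% × 98/365 = €2,126.4658
Total = €8,282.0959

€8,282.10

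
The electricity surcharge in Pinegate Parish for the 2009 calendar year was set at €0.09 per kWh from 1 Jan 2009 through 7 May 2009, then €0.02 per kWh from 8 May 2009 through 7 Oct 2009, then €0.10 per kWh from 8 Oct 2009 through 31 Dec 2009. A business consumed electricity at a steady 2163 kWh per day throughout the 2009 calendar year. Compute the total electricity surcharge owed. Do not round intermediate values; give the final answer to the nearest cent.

1 Jan – 7 May 2009: 127 days × 2163 kWh/day = 274,701 kWh at €0.09/kWh → €24723.09
8 May – 7 Oct 2009: 153 days × 2163 kWh/day = 330,939 kWh at €0.02/kWh → €6618.78
8 Oct – 31 Dec 2009: 85 days × 2163 kWh/day = 183,855 kWh at €0.10/kWh → €18385.50

€49727.37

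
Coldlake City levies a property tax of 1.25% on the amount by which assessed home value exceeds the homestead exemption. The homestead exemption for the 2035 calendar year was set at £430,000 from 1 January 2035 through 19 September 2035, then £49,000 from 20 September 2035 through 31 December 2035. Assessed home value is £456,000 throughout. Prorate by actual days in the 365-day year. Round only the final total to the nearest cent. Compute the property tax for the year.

£1,668.94

1 January – 19 September 2035: 262 days, exemption £430,000 → (£456,000 − £430,000) × 1.25% × 262/365 = £233.2877
20 September – 31 December 2035: 103 days, exemption £49,000 → (£456,000 − £49,000) × 1.25% × 103/365 = £1,435.6507
Total = £1,668.9384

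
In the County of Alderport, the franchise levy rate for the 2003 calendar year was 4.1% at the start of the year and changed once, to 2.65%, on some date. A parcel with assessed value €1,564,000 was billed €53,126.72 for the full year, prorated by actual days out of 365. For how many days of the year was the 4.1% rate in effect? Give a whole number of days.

188 days

Let d = days at the first rate; then 365 − d days at the second rate.
€1,564,000 × [4.1%·d + 2.65%·(365−d)] / 365 = €53,126.72
Solving gives d = 188, so the new rate took effect on July 8, 2003.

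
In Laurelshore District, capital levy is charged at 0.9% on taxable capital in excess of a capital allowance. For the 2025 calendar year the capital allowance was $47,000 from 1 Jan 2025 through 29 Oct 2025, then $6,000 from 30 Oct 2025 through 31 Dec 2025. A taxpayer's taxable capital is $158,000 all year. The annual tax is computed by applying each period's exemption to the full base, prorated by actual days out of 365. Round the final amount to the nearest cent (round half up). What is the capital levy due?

$1,062.69

1 Jan – 29 Oct 2025: 302 days, exemption $47,000 → ($158,000 − $47,000) × 0.9% × 302/365 = $826.5699
30 Oct – 31 Dec 2025: 63 days, exemption $6,000 → ($158,000 − $6,000) × 0.9% × 63/365 = $236.1205
Total = $1,062.6904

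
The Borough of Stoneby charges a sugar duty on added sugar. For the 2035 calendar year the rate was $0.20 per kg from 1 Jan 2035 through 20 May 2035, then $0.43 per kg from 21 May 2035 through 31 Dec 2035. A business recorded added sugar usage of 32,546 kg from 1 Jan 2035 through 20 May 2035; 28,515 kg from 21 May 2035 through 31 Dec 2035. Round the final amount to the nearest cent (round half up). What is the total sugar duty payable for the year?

1 Jan – 20 May 2035: 32,546 kg at $0.20/kg → $6509.20
21 May – 31 Dec 2035: 28,515 kg at $0.43/kg → $12261.45

$18770.65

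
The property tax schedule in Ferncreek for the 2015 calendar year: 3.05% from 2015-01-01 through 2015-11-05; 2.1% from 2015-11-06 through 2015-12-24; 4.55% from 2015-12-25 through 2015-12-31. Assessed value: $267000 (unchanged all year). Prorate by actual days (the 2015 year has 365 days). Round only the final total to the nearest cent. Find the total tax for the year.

2015-01-01 to 2015-11-05: 309 days at 3.05% → $267000 × 3.05% × 309/365 = $6894.0863
2015-11-06 to 2015-12-24: 49 days at 2.1% → $267000 × 2.1% × 49/365 = $752.7205
2015-12-25 to 2015-12-31: 7 days at 4.55% → $267000 × 4.55% × 7/365 = $232.9849
Total = $7879.7918

$7879.79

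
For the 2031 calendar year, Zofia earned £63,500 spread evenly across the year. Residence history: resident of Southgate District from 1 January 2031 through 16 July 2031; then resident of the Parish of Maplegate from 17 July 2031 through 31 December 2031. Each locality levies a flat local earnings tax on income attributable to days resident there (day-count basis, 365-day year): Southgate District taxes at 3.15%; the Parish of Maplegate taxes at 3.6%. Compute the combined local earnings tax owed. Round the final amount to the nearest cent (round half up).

£2,131.77

Southgate District, 1 January – 16 July 2031: 197 days → £63,500 × 3.15% × 197/365 = £1,079.5870
The Parish of Maplegate, 17 July – 31 December 2031: 168 days → £63,500 × 3.6% × 168/365 = £1,052.1863
Total = £2,131.7733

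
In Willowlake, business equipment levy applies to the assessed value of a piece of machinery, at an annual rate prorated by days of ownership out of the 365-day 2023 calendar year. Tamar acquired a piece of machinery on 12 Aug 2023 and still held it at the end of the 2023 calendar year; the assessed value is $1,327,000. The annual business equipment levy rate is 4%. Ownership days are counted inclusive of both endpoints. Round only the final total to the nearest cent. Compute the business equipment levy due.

$20,650.30

Days held (12 Aug – 31 Dec 2023): 142 out of 365
Tax = $1,327,000 × 4% × 142/365 = $20,650.3014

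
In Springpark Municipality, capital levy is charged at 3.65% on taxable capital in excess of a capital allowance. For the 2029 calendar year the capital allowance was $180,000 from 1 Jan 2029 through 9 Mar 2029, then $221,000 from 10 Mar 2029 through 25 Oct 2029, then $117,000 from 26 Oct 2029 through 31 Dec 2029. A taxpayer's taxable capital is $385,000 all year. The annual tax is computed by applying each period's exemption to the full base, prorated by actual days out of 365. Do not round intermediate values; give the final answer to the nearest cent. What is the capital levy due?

$6,961.60

1 Jan – 9 Mar 2029: 68 days, exemption $180,000 → ($385,000 − $180,000) × 3.65% × 68/365 = $1,394.0000
10 Mar – 25 Oct 2029: 230 days, exemption $221,000 → ($385,000 − $221,000) × 3.65% × 230/365 = $3,772.0000
26 Oct – 31 Dec 2029: 67 days, exemption $117,000 → ($385,000 − $117,000) × 3.65% × 67/365 = $1,795.6000
Total = $6,961.6000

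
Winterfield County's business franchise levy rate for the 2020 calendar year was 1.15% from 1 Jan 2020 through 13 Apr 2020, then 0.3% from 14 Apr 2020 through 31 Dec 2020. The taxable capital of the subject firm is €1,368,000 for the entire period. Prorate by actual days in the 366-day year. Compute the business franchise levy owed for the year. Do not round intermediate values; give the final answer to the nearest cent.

1 Jan – 13 Apr 2020: 104 days at 1.15% → €1,368,000 × 1.15% × 104/366 = €4,470.2951
14 Apr – 31 Dec 2020: 262 days at 0.3% → €1,368,000 × 0.3% × 262/366 = €2,937.8361
Total = €7,408.1311

€7,408.13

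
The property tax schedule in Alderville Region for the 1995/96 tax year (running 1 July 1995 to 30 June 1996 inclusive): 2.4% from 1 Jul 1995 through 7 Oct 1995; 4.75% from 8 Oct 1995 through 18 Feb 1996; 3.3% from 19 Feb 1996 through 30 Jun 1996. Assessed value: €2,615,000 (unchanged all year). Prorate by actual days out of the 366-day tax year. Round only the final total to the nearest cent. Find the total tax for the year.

1 Jul – 7 Oct 1995: 99 days at 2.4% → €2,615,000 × 2.4% × 99/366 = €16,976.0656
8 Oct 1995 – 18 Feb 1996: 134 days at 4.75% → €2,615,000 × 4.75% × 134/366 = €45,476.7077
19 Feb – 30 Jun 1996: 133 days at 3.3% → €2,615,000 × 3.3% × 133/366 = €31,358.5656
Total = €93,811.3388

€93,811.34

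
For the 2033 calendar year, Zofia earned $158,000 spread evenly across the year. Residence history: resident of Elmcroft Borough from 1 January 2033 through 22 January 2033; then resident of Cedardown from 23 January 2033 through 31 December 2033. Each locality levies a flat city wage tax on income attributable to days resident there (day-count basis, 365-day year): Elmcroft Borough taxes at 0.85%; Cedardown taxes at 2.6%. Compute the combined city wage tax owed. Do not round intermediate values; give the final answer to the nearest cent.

$3,941.34

Elmcroft Borough, 1 January – 22 January 2033: 22 days → $158,000 × 0.85% × 22/365 = $80.9479
Cedardown, 23 January – 31 December 2033: 343 days → $158,000 × 2.6% × 343/365 = $3,860.3945
Total = $3,941.3425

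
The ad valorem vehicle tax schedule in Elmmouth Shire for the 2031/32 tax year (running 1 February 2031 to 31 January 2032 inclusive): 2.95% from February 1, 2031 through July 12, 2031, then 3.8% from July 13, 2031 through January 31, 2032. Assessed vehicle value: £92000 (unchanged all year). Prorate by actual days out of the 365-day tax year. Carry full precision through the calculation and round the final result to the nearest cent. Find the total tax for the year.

February 1 – July 12, 2031: 162 days at 2.95% → £92000 × 2.95% × 162/365 = £1204.5699
July 13, 2031 – January 31, 2032: 203 days at 3.8% → £92000 × 3.8% × 203/365 = £1944.3507
Total = £3148.9205

£3148.92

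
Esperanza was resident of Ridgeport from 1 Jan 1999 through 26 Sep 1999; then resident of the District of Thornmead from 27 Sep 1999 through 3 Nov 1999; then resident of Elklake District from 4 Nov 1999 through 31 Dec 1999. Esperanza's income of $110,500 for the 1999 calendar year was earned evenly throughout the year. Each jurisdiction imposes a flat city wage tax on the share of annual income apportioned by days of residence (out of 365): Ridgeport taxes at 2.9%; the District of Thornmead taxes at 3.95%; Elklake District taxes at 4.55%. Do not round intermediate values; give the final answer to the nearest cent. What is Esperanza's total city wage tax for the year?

Ridgeport, 1 Jan – 26 Sep 1999: 269 days → $110,500 × 2.9% × 269/365 = $2,361.6726
The District of Thornmead, 27 Sep – 3 Nov 1999: 38 days → $110,500 × 3.95% × 38/365 = $454.4123
Elklake District, 4 Nov – 31 Dec 1999: 58 days → $110,500 × 4.55% × 58/365 = $798.9301
Total = $3,615.0151

$3,615.02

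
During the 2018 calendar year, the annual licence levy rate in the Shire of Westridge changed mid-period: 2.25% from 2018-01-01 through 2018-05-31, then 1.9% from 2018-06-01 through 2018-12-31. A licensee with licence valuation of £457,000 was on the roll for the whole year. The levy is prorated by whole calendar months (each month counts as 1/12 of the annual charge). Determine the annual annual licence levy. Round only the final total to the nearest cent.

£9,349.46

2018-01-01 to 2018-05-31: 5 months at 2.25% → £457,000 × 2.25% × 5/12 = £4,284.3750
2018-06-01 to 2018-12-31: 7 months at 1.9% → £457,000 × 1.9% × 7/12 = £5,065.0833
Total = £9,349.4583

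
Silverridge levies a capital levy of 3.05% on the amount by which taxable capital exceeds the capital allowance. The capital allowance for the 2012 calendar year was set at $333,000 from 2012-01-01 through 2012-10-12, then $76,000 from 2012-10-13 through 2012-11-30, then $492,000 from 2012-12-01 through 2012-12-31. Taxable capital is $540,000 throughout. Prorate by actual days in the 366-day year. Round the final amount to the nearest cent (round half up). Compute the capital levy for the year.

$6,952.17

2012-01-01 to 2012-10-12: 286 days, exemption $333,000 → ($540,000 − $333,000) × 3.05% × 286/366 = $4,933.5000
2012-10-13 to 2012-11-30: 49 days, exemption $76,000 → ($540,000 − $76,000) × 3.05% × 49/366 = $1,894.6667
2012-12-01 to 2012-12-31: 31 days, exemption $492,000 → ($540,000 − $492,000) × 3.05% × 31/366 = $124.0000
Total = $6,952.1667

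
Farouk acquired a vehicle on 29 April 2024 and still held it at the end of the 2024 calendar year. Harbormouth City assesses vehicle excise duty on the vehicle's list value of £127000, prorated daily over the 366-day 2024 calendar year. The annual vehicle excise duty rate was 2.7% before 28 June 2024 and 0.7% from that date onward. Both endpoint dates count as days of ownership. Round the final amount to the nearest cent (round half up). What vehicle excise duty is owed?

29 April – 27 June 2024: 60 days at 2.7% → £127000 × 2.7% × 60/366 = £562.1311
28 June – 31 December 2024: 187 days at 0.7% → £127000 × 0.7% × 187/366 = £454.2158
Total = £1016.3470

£1016.35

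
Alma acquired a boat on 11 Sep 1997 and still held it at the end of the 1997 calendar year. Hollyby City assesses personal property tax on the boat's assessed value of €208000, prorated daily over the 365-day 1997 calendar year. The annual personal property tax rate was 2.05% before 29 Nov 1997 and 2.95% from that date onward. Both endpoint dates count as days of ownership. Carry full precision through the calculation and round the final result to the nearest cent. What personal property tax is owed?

€1477.65

11 Sep – 28 Nov 1997: 79 days at 2.05% → €208000 × 2.05% × 79/365 = €922.8932
29 Nov – 31 Dec 1997: 33 days at 2.95% → €208000 × 2.95% × 33/365 = €554.7616
Total = €1477.6548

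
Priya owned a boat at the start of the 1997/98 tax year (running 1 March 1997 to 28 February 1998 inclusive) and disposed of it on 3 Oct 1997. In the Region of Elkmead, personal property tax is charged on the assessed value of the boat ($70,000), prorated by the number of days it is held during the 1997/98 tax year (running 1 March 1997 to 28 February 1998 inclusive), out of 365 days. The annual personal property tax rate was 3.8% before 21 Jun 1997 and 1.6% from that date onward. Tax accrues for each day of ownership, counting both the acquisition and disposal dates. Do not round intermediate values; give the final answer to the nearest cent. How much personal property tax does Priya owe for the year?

$1,138.41

1 Mar – 20 Jun 1997: 112 days at 3.8% → $70,000 × 3.8% × 112/365 = $816.2192
21 Jun – 3 Oct 1997: 105 days at 1.6% → $70,000 × 1.6% × 105/365 = $322.1918
Total = $1,138.4110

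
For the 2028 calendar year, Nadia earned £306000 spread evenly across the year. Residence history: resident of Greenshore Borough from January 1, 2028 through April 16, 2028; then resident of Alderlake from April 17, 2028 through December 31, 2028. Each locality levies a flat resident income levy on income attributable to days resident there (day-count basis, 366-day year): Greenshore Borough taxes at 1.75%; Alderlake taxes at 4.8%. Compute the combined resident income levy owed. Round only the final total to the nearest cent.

Greenshore Borough, January 1 – April 16, 2028: 107 days → £306000 × 1.75% × 107/366 = £1565.5328
Alderlake, April 17 – December 31, 2028: 259 days → £306000 × 4.8% × 259/366 = £10393.9672
Total = £11959.5000

£11959.50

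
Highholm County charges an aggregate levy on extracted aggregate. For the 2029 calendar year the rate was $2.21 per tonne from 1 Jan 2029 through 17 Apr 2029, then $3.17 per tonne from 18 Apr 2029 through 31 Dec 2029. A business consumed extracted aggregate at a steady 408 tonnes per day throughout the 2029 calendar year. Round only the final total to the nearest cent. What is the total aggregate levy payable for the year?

$430166.64

1 Jan – 17 Apr 2029: 107 days × 408 tonnes/day = 43,656 tonnes at $2.21/tonne → $96479.76
18 Apr – 31 Dec 2029: 258 days × 408 tonnes/day = 105,264 tonnes at $3.17/tonne → $333686.88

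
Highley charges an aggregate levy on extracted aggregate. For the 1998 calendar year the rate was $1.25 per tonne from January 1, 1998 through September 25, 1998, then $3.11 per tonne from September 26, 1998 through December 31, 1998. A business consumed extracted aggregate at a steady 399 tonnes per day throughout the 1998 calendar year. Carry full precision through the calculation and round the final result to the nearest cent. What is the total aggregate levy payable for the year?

January 1 – September 25, 1998: 268 days × 399 tonnes/day = 106,932 tonnes at $1.25/tonne → $133,665.00
September 26 – December 31, 1998: 97 days × 399 tonnes/day = 38,703 tonnes at $3.11/tonne → $120,366.33

$254,031.33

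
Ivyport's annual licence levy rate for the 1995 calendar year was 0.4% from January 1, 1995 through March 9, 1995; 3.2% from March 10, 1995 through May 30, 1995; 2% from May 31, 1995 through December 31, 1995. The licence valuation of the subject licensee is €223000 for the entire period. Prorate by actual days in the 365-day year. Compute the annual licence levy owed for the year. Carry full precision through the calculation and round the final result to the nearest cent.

€4396.46

January 1 – March 9, 1995: 68 days at 0.4% → €223000 × 0.4% × 68/365 = €166.1808
March 10 – May 30, 1995: 82 days at 3.2% → €223000 × 3.2% × 82/365 = €1603.1562
May 31 – December 31, 1995: 215 days at 2% → €223000 × 2% × 215/365 = €2627.1233
Total = €4396.4603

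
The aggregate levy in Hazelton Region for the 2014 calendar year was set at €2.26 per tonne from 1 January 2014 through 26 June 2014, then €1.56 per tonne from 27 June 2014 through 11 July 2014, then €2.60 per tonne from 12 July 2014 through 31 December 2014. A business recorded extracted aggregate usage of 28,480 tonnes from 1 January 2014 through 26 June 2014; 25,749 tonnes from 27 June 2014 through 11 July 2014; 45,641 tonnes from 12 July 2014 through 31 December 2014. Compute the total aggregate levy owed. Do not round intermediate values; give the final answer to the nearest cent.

€223199.84

1 January – 26 June 2014: 28,480 tonnes at €2.26/tonne → €64364.80
27 June – 11 July 2014: 25,749 tonnes at €1.56/tonne → €40168.44
12 July – 31 December 2014: 45,641 tonnes at €2.60/tonne → €118666.60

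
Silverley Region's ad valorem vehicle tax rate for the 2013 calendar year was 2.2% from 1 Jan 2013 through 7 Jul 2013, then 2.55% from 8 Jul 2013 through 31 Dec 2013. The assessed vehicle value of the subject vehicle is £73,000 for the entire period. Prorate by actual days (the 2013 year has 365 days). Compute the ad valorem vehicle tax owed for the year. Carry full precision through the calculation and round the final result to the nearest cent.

1 Jan – 7 Jul 2013: 188 days at 2.2% → £73,000 × 2.2% × 188/365 = £827.2000
8 Jul – 31 Dec 2013: 177 days at 2.55% → £73,000 × 2.55% × 177/365 = £902.7000
Total = £1,729.9000

£1,729.90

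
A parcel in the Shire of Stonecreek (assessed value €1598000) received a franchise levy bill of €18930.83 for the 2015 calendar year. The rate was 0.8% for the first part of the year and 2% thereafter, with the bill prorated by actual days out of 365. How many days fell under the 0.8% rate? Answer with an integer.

248 days

Let d = days at the first rate; then 365 − d days at the second rate.
€1598000 × [0.8%·d + 2%·(365−d)] / 365 = €18930.83
Solving gives d = 248, so the new rate took effect on 6 September 2015.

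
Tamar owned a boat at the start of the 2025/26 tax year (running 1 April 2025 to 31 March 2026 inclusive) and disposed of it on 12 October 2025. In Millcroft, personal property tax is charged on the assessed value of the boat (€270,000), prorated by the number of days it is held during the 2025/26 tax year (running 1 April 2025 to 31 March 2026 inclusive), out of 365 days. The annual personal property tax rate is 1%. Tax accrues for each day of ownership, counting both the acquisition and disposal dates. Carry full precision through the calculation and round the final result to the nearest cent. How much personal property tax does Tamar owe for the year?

Days held (1 April – 12 October 2025): 195 out of 365
Tax = €270,000 × 1% × 195/365 = €1,442.4658

€1,442.47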